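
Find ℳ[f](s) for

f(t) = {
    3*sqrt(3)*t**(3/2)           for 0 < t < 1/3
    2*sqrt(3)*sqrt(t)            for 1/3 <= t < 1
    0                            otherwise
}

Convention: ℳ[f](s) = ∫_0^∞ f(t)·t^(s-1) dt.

undo the common scale on t: t**(3/2) on [0, 1); 2*sqrt(t) on [1, 3)
along the cuts 1/3, ℳ[f](s) splits into 2 integrals
for t in [0, 1/3): the term is ∫ 3*sqrt(3)*t**(3/2)·t^(s-1)
∫ 2*sqrt(3)*sqrt(t)·t^(s-1) over [1/3, 1)

(4*sqrt(3)*3**s*(2*s + 3) - 4*s - 10)/(3**s*(2*s + 1)*(2*s + 3))
  Re(s) > -3/2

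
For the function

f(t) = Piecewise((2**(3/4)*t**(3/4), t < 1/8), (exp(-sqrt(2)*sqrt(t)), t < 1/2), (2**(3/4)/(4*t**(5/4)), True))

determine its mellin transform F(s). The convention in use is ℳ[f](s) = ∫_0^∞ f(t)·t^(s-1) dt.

strip the common scale on t: t**(3/4) on [0, 1/4); exp(-sqrt(t)) on [1/4, 1); t**(-5/4) on [1, ∞)
reversing the power substitution: t**(3/2) on [0, 1/2); exp(-t) on [1/2, 1); t**(-5/2) on [1, ∞)
along the cuts 1/8, 1/2, ℳ[f](s) splits into 3 integrals
∫ 2**(3/4)*t**(3/4)·t^(s-1) over [0, 1/8)
over [1/8, 1/2), the kernel integral of exp(-sqrt(2)*sqrt(t)) enters the sum
segment 1/2 to ∞ holds 2**(3/4)/(4*t**(5/4)); add its integral

(2*2**(2*s)*(4*s - 5)*(4*s + 3)*uppergamma(2*s, 1/2) - 2*2**(2*s)*(4*s - 5)*(4*s + 3)*uppergamma(2*s, 1) - 4*2**(2*s)*(4*s + 3) + sqrt(2)*(4*s - 5))/(8**s*(4*s - 5)*(4*s + 3))
  -3/4 < Re(s) < 5/4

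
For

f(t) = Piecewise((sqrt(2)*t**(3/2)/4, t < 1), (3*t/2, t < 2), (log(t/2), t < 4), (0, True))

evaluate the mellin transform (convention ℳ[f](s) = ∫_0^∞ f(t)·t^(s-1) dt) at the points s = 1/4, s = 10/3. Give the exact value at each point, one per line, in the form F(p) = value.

F(1/4) = -111*sqrt(2)/7 - 6/5 + 4*sqrt(2)*log(2) + 92*2**(1/4)/5
F(10/3) = -144*2**(2/3)/25 - 9/26 + 3*sqrt(2)/58 + 2034*2**(1/3)/325 + 96*2**(2/3)*log(2)/5

peel off the common scale on t: t**(3/2) on [0, 1/2); 3*t on [1/2, 1); log(t) on [1, 2)
decompose at 1, 2; ℳ[f](s) sums the 3 pieces' integrals
over [0, 1), the kernel integral of sqrt(2)*t**(3/2)/4 enters the sum
the [1, 2) slice contributes ∫ 3*t/2·t^(s-1) dt
∫ log(t/2)·t^(s-1) over [2, 4)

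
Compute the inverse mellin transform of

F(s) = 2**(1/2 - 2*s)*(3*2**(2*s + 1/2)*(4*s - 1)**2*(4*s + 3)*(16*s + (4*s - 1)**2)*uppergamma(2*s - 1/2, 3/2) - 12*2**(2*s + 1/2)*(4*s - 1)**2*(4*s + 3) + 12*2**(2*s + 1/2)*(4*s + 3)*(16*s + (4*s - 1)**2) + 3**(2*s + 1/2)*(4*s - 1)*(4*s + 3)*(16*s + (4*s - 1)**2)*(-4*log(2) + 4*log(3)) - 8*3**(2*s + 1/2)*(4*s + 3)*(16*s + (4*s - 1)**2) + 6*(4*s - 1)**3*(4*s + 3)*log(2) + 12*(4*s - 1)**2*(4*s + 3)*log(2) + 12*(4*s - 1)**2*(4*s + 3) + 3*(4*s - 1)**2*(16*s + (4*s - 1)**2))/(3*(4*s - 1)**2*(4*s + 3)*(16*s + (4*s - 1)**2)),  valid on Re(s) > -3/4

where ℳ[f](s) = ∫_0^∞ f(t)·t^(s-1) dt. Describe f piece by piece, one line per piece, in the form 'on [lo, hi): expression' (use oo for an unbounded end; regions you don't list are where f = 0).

remove the power substitution first: t**(3/2) on [0, 1/2); sqrt(t)*log(t) on [1/2, 1); log(t)/sqrt(t) on [1, 3/2); …
the shared t-power comes off first: t on [0, 1/2); log(t) on [1/2, 1); log(t)/t on [1, 3/2); …
remove the shared t-power first: t**2 on [0, 1/2); t*log(t) on [1/2, 1); log(t) on [1, 3/2); …
f breaks at 1/4, 1, 9/4 into 4 integrals to sum
for t in [0, 1/4): the term is ∫ t**(3/4)·t^(s-1)
segment 1/4 to 1 holds t**(1/4)*log(sqrt(t)); add its integral
piece [1, 9/4): integrate log(sqrt(t))/t**(1/4) against the kernel
∫ over [9/4, ∞) of exp(-sqrt(t))/t**(1/4)·t^(s-1) joins the sum

on [0, 1/4): t**(3/4)
on [1/4, 1): t**(1/4)*log(sqrt(t))
on [1, 9/4): log(sqrt(t))/t**(1/4)
on [9/4, oo): exp(-sqrt(t))/t**(1/4)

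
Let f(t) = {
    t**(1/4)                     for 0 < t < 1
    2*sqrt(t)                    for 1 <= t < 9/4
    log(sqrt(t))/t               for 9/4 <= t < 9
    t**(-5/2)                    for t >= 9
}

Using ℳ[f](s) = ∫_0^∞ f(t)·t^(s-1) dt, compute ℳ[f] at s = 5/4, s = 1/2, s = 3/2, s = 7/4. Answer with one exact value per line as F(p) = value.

the power substitution comes off first: sqrt(t) on [0, 1); 2*t on [1, 3/2); log(t)/t**2 on [3/2, 3); …
the shared t-power comes off first: t**(3/2) on [0, 1); 2*t**2 on [1, 3/2); log(t)/t on [3/2, 3); …
breakpoints 1, 9/4, 9: one integral from each of the 4 segments
∫ over [0, 1) of t**(1/4)·t^(s-1) joins the sum
for t in [1, 9/4): the term is ∫ 2*sqrt(t)·t^(s-1)
∫ over [9/4, 9) of log(sqrt(t))/t·t^(s-1) joins the sum
segment 9 to ∞ holds t**(-5/2); add its integral

F(5/4) = -1076*sqrt(3)/135 - 10/21 + log(2**(2*sqrt(6))*3**(-2*sqrt(6) + 4*sqrt(3))) + 83*sqrt(6)/14
F(1/2) = log(6**(2/3)/4) + 365/81
F(3/2) = 1759/1008 + 3*log(2) + 3*log(3)
F(7/4) = -68*sqrt(3)/27 - 7/18 + log(2**(sqrt(6))*3**(-sqrt(6) + 4*sqrt(3))) + 35*sqrt(6)/12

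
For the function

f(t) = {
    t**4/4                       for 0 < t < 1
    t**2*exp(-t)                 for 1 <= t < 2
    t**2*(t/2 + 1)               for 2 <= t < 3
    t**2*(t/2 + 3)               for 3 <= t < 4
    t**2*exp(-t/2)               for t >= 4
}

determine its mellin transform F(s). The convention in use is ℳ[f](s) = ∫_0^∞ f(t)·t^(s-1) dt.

strip the shared t-power: t**2/4 on [0, 1); exp(-t) on [1, 2); t/2 + 1 on [2, 3); …
strip the common scale on t: t**2 on [0, 1/2); exp(-2*t) on [1/2, 1); t + 1 on [1, 3/2); …
linearity at 1, 2, 3, 4 turns ℳ[f](s) into 5 summed integrals
[0, 1) adds the kernel integral of t**4/4
[1, 2) adds the kernel integral of t**2*exp(-t)
segment [2, 3) carries t**2*(t/2 + 1); integrate it
between 3 and 4 the integrand is t**2*(t/2 + 3)·t^(s-1)
the [4, ∞) slice contributes ∫ t**2*exp(-t/2)·t^(s-1) dt

(320*2**(2*s)*(s + 2)*(s + 4) + 192*2**(2*s)*(s + 4) + 16*2**s*(s + 2)*(s + 3)*(s + 4)*uppergamma(s + 2, 2) - 32*2**s*(s + 2)*(s + 4) - 16*2**s*(s + 4) - 72*3**s*(s + 2)*(s + 4) - 72*3**s*(s + 4) + 4*(s + 2)*(s + 3)*(s + 4)*uppergamma(s + 2, 1) - 4*(s + 2)*(s + 3)*(s + 4)*uppergamma(s + 2, 2) + (s + 2)*(s + 3))/(4*(s + 2)*(s + 3)*(s + 4))
  Re(s) > -4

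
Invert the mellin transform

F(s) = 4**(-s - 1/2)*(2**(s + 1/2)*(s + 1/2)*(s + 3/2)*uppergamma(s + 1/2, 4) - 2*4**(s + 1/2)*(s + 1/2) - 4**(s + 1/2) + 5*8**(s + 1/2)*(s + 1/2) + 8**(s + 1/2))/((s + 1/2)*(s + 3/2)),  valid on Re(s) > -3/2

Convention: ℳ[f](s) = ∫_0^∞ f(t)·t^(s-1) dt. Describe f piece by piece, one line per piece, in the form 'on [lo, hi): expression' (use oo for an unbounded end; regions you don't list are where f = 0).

strip the shared t-power: t on [0, 1); 2*t + 1 on [1, 2); exp(-2*t) on [2, ∞)
treat the 3 regions marked off by 1, 2 separately and sum
[0, 1) adds the kernel integral of t**(3/2)
on [1, 2) integrate f = sqrt(t)*(2*t + 1) against the kernel
piece [2, ∞): integrate sqrt(t)*exp(-2*t) against the kernel

on [0, 1): t**(3/2)
on [1, 2): sqrt(t)*(2*t + 1)
on [2, oo): sqrt(t)*exp(-2*t)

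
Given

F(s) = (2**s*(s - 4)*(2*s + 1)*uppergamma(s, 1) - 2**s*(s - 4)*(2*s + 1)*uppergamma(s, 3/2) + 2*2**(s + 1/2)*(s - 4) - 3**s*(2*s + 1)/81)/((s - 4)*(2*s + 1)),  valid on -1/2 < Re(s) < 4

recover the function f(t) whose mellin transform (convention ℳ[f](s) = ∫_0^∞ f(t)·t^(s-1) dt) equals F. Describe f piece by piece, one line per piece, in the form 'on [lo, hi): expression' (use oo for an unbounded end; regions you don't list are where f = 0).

on [0, 2): sqrt(t)
on [2, 3): exp(-t/2)
on [3, oo): t**(-4)

integrate the 3 segments split at 2, 3, then add the results
segment 0 to 2 holds sqrt(t); add its integral
segment [2, 3) carries exp(-t/2); integrate it
on [3, ∞) integrate f = t**(-4) against the kernel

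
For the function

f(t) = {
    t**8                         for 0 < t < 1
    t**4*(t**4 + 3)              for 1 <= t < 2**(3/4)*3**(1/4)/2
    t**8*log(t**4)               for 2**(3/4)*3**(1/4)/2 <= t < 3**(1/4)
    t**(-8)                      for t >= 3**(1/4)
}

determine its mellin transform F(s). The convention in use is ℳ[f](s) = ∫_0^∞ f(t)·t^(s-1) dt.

2**(-s/4 - 1)*(-81*2**(s/4 + 1)*(s/4 - 2)*(s/2 + 2)*(s/2 + (s/2 + 2)**2/4 + 3) - 162*2**(s/4 + 1)*(s/4 - 2)*(s/2 + (s/2 + 2)**2/4 + 3) - 81*3**(s/4 + 1)*(s/4 - 2)*(s/4 + 2)*(s/2 + 2)**2*log(3)/4 + 81*3**(s/4 + 1)*(s/4 - 2)*(s/4 + 2)*(s/2 + 2)**2*log(2)/4 - 81*3**(s/4 + 1)*(s/4 - 2)*(s/4 + 2)*(s/2 + 2)*log(3)/2 + 81*3**(s/4 + 1)*(s/4 - 2)*(s/4 + 2)*(s/2 + 2)*log(2)/2 + 81*3**(s/4 + 1)*(s/4 - 2)*(s/4 + 2)*(s/2 + 2)/2 + 243*3**(s/4 + 1)*(s/4 - 2)*(s/2 + 2)*(s/2 + (s/2 + 2)**2/4 + 3)/2 + 162*3**(s/4 + 1)*(s/4 - 2)*(s/2 + (s/2 + 2)**2/4 + 3) + 81*6**(s/4 + 1)*(s/4 - 2)*(s/4 + 2)*(s/2 + 2)**2*log(3)/2 - 81*6**(s/4 + 1)*(s/4 - 2)*(s/4 + 2)*(s/2 + 2) + 81*6**(s/4 + 1)*(s/4 - 2)*(s/4 + 2)*(s/2 + 2)*log(3) - 6**(s/4 + 1)*(s/4 + 2)*(s/2 + 2)*(s/2 + (s/2 + 2)**2/4 + 3))/(108*(s/4 - 2)*(s/4 + 2)*(s/2 + 2)*(s/2 + (s/2 + 2)**2/4 + 3))
  -8 < Re(s) < 8

invert the power substitution to get t**4 on [0, 1); t**2*(t**2 + 3) on [1, sqrt(6)/2); t**4*log(t**2) on [sqrt(6)/2, sqrt(3)); …
the shared t-power comes off first: t**2 on [0, 1); t**2 + 3 on [1, sqrt(6)/2); t**2*log(t**2) on [sqrt(6)/2, sqrt(3)); …
remove the power substitution first: t on [0, 1); t + 3 on [1, 3/2); t*log(t) on [3/2, 3); …
split f at 1, 2**(3/4)*3**(1/4)/2, 3**(1/4): ℳ[f](s) collects 4 kernel integrals
[0, 1) adds the kernel integral of t**8
∫ over [1, 2**(3/4)*3**(1/4)/2) of t**4*(t**4 + 3)·t^(s-1) joins the sum
segment [2**(3/4)*3**(1/4)/2, 3**(1/4)) carries t**8*log(t**4); integrate it
∫ over [3**(1/4), ∞) of t**(-8)·t^(s-1) joins the sum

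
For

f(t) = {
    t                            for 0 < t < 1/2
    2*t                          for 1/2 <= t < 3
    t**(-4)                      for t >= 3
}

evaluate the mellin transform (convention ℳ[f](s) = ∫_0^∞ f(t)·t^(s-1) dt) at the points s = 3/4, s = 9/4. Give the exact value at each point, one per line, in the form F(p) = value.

cuts at 1/2, 3: linearity sums the 3 kernel integrals
[0, 1/2) adds the kernel integral of t
on [1/2, 3) integrate f = 2*t against the kernel
∫ over [3, ∞) of t**(-4)·t^(s-1) joins the sum

F(3/4) = 2**(1/4)*(-1053 + 12650*6**(3/4))/7371
F(9/4) = 2**(3/4)*(-63 + 27320*6**(1/4))/3276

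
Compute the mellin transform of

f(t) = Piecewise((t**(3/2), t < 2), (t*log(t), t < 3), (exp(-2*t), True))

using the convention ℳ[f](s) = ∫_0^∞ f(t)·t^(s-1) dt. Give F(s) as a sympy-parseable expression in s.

decompose at 2, 3; ℳ[f](s) sums the 3 pieces' integrals
on [0, 2) integrate f = t**(3/2) against the kernel
∫ over [2, 3) of t*log(t)·t^(s-1) joins the sum
for t in [3, ∞): the term is ∫ exp(-2*t)·t^(s-1)

(-12**s*s*(2*s + 3)*log(4) - 12**s*(2*s + 3)*log(4) + 12**s*(4*s + 6) + 12**s*sqrt(2)*(4*s**2 + 8*s + 4) + 3*18**s*s*(2*s + 3)*log(3) + 18**s*(-6*s - 9) + 3*18**s*(2*s + 3)*log(3) + 3**s*(2*s + 3)*(s**2 + 2*s + 1)*uppergamma(s, 6))/(6**s*(2*s + 3)*(s**2 + 2*s + 1))
  Re(s) > -3/2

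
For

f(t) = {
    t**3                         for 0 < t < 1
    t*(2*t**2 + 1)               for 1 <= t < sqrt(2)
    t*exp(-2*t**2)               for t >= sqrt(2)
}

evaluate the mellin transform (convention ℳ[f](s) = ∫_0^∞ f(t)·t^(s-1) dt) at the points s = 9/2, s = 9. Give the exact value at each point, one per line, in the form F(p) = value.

remove the power substitution first: t**(3/2) on [0, 1); sqrt(t)*(2*t + 1) on [1, 2); sqrt(t)*exp(-2*t) on [2, ∞)
back out the shared t-power: t on [0, 1); 2*t + 1 on [1, 2); exp(-2*t) on [2, ∞)
treat the 3 regions marked off by 1, sqrt(2) separately and sum
∫ t**3·t^(s-1) over [0, 1)
∫ over [1, sqrt(2)) of t*(2*t**2 + 1)·t^(s-1) joins the sum
the [sqrt(2), ∞) slice contributes ∫ t*exp(-2*t**2)·t^(s-1) dt

F(9/2) = -52/165 + 2**(1/4)*uppergamma(11/4, 4)/16 + 472*2**(3/4)/165
F(9) = 103*exp(-4)/8 + 821/60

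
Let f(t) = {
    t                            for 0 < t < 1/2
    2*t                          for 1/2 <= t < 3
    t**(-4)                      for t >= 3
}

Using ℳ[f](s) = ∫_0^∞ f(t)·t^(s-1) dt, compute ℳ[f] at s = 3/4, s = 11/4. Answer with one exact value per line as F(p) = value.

F(3/4) = 2**(1/4)*(-1053 + 12650*6**(3/4))/7371
F(11/4) = 2**(1/4)*(-3 + 1304*6**(3/4))/180

linearity at 1/2, 3 turns ℳ[f](s) into 3 summed integrals
segment [0, 1/2) carries t; integrate it
segment 1/2 to 3 holds 2*t; add its integral
the [3, ∞) slice contributes ∫ t**(-4)·t^(s-1) dt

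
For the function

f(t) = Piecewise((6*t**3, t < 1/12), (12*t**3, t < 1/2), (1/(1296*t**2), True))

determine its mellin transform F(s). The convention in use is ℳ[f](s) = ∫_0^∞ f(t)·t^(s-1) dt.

(3880*6**s*s - 7800*6**s - 9*s + 18)/(2592*2**(2*s)*3**s*(s**2 + s - 6))
  -3 < Re(s) < 2

strip the shared t-power: 6*t on [0, 1/12); 12*t on [1/12, 1/2); 1/(1296*t**4) on [1/2, ∞)
undo the common scale on t: 2*t on [0, 1/4); 4*t on [1/4, 3/2); 1/(16*t**4) on [3/2, ∞)
back out the common scale on t: t on [0, 1/2); 2*t on [1/2, 3); t**(-4) on [3, ∞)
f breaks at 1/12, 1/2 into 3 integrals to sum
segment 0 to 1/12 holds 6*t**3; add its integral
∫ over [1/12, 1/2) of 12*t**3·t^(s-1) joins the sum
the [1/2, ∞) slice contributes ∫ 1/(1296*t**2)·t^(s-1) dt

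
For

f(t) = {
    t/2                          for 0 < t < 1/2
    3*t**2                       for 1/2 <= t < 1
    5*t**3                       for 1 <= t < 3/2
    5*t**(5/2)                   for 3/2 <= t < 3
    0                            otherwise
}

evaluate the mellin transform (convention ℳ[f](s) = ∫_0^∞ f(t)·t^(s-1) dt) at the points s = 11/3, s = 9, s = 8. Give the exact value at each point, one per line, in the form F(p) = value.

F(11/3) = -10935*2**(5/6)*3**(1/6)/2368 - 15/68 - 75*2**(1/3)/15232 + 2187*2**(1/3)*3**(2/3)/512 + 21870*3**(1/6)/37
F(9) = -885735*sqrt(6)/47104 + 145756927/2703360 + 1771470*sqrt(3)/23
F(8) = -98415*sqrt(6)/7168 + 1240663/31680 + 196830*sqrt(3)/7

integrate the 4 segments split at 1/2, 1, 3/2, then add the results
piece [0, 1/2): integrate t/2 against the kernel
between 1/2 and 1 the integrand is 3*t**2·t^(s-1)
the [1, 3/2) slice contributes ∫ 5*t**3·t^(s-1) dt
∫ over [3/2, 3) of 5*t**(5/2)·t^(s-1) joins the sum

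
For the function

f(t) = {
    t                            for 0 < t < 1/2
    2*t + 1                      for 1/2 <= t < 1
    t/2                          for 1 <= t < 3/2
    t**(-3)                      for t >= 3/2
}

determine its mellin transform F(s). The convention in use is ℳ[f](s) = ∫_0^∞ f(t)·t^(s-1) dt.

along the cuts 1/2, 1, 3/2, ℳ[f](s) splits into 4 integrals
segment 0 to 1/2 holds t; add its integral
over [1/2, 1), the kernel integral of (2*t + 1) enters the sum
the [1, 3/2) slice contributes ∫ t/2·t^(s-1) dt
on [3/2, ∞) integrate f = t**(-3) against the kernel

(270*2**s*s**2 - 702*2**s*s - 324*2**s + 49*3**s*s**2 - 275*3**s*s - 162*s**2 + 378*s + 324)/(108*2**s*s*(s**2 - 2*s - 3))
  -1 < Re(s) < 3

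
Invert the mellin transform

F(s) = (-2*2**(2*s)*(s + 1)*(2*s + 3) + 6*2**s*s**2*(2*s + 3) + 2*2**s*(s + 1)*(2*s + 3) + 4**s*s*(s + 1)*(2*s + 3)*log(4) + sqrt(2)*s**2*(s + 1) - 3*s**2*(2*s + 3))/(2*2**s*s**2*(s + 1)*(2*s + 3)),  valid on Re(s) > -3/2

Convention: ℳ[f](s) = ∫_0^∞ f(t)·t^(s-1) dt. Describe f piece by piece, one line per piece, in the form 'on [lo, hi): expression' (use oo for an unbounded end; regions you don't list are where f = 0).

f breaks at 1/2, 1 into 3 integrals to sum
[0, 1/2) adds the kernel integral of t**(3/2)
segment 1/2 to 1 holds 3*t; add its integral
for t in [1, 2): the term is ∫ log(t)·t^(s-1)

on [0, 1/2): t**(3/2)
on [1/2, 1): 3*t
on [1, 2): log(t)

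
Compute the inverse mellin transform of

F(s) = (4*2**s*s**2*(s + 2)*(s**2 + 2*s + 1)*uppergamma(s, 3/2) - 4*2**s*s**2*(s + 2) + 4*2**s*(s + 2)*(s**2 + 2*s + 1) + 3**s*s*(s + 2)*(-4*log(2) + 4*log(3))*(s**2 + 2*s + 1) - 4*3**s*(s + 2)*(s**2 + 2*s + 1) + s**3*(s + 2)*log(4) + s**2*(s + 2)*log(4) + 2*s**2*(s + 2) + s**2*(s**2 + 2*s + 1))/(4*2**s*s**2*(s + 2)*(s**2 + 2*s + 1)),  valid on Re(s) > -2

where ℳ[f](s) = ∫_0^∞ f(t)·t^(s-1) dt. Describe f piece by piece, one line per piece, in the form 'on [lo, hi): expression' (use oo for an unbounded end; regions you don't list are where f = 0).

f breaks at 1/2, 1, 3/2 into 4 integrals to sum
over [0, 1/2), the kernel integral of t**2 enters the sum
for t in [1/2, 1): the term is ∫ t*log(t)·t^(s-1)
∫ log(t)·t^(s-1) over [1, 3/2)
segment 3/2 to ∞ holds exp(-t); add its integral

on [0, 1/2): t**2
on [1/2, 1): t*log(t)
on [1, 3/2): log(t)
on [3/2, oo): exp(-t)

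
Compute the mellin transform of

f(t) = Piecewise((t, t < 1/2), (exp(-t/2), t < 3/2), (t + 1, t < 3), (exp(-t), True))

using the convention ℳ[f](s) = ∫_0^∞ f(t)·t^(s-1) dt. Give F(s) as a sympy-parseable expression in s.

f breaks at 1/2, 3/2, 3 into 4 integrals to sum
∫ t·t^(s-1) over [0, 1/2)
on [1/2, 3/2): add ∫ exp(-t/2)·t^(s-1) dt
[3/2, 3) adds the kernel integral of (t + 1)
[3, ∞) adds the kernel integral of exp(-t)

(2*2**s*s*(s + 1)*uppergamma(s, 3) - 5*3**s*s - 2*3**s + 2*4**s*s*(s + 1)*uppergamma(s, 1/4) - 2*4**s*s*(s + 1)*uppergamma(s, 3/4) + 8*6**s*s + 2*6**s + s)/(2*2**s*s*(s + 1))
  Re(s) > -1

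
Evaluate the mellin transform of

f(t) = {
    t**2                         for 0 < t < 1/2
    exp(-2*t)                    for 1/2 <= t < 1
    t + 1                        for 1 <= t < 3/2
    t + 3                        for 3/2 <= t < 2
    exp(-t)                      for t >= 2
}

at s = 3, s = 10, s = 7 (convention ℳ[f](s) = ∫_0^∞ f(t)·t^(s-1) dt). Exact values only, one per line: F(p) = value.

F(3) = (300*E + 4200 + 4403*exp(2))*exp(-2)/480
F(10) = (2604122400*E + 1302094759*exp(2) + 7241213675520)*exp(-2)/2703360
F(7) = (493164*E + 2635567*exp(2) + 169493184)*exp(-2)/32256

f breaks at 1/2, 1, 3/2, 2 into 5 integrals to sum
the [0, 1/2) slice contributes ∫ t**2·t^(s-1) dt
on [1/2, 1): add ∫ exp(-2*t)·t^(s-1) dt
segment 1 to 3/2 holds (t + 1); add its integral
on [3/2, 2) integrate f = (t + 3) against the kernel
segment [2, ∞) carries exp(-t); integrate it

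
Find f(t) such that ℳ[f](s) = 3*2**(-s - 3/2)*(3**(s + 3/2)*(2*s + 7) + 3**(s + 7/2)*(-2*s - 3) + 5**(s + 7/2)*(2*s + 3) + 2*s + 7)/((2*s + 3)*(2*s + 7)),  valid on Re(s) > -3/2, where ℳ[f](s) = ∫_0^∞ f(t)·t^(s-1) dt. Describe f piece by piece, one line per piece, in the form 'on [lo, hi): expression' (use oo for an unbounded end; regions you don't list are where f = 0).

the 3 pieces separated at 1/2, 3/2 each add one integral
between 0 and 1/2 the integrand is 3*t**(3/2)·t^(s-1)
∫ over [1/2, 3/2) of 3*t**(3/2)/2·t^(s-1) joins the sum
piece [3/2, 5/2): integrate 6*t**(7/2) against the kernel

on [0, 1/2): 3*t**(3/2)
on [1/2, 3/2): 3*t**(3/2)/2
on [3/2, 5/2): 6*t**(7/2)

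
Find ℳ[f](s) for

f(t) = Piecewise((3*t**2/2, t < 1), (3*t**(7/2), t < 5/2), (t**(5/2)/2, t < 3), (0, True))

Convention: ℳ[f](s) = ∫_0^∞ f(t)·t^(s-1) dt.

f breaks at 1, 5/2 into 3 integrals to sum
between 0 and 1 the integrand is 3*t**2/2·t^(s-1)
the [1, 5/2) slice contributes ∫ 3*t**(7/2)·t^(s-1) dt
segment [5/2, 3) carries t**(5/2)/2; integrate it

(2*3**(s + 5/2)*(s + 2)*(2*s + 7) - 2*(5/2)**(s + 5/2)*(s + 2)*(2*s + 7) + 12*(5/2)**(s + 7/2)*(s + 2)*(2*s + 5) - 12*(s + 2)*(2*s + 5) + 3*(2*s + 5)*(2*s + 7))/(2*(s + 2)*(2*s + 5)*(2*s + 7))
  Re(s) > -2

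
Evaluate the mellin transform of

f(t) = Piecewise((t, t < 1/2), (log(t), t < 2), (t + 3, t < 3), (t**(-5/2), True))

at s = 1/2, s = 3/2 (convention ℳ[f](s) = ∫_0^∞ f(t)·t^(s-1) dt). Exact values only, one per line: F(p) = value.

f breaks at 1/2, 2, 3 into 4 integrals to sum
segment 0 to 1/2 holds t; add its integral
between 1/2 and 2 the integrand is log(t)·t^(s-1)
segment [2, 3) carries (t + 3); integrate it
∫ t**(-5/2)·t^(s-1) over [3, ∞)

F(1/2) = sqrt(2)*(-330 + sqrt(2) + 108*log(2) + 144*sqrt(6))/36
F(3/2) = sqrt(2)*(-1139 + 30*sqrt(2) + 270*log(2) + 864*sqrt(6))/180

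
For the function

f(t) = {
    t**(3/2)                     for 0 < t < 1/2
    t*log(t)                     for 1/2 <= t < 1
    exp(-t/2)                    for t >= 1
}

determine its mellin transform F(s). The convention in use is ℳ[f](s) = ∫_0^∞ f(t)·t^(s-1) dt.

(2*2**(2*s)*(2*s + 3)*(s**2 + 2*s + 1)*uppergamma(s, 1/2) - 2*2**s*(2*s + 3) + s*(2*s + 3)*log(2) + 2*s + (2*s + 3)*log(2) + sqrt(2)*(s**2 + 2*s + 1) + 3)/(2*2**s*(2*s + 3)*(s**2 + 2*s + 1))
  Re(s) > -3/2

treat the 3 regions marked off by 1/2, 1 separately and sum
between 0 and 1/2 the integrand is t**(3/2)·t^(s-1)
∫ t*log(t)·t^(s-1) over [1/2, 1)
piece [1, ∞): integrate exp(-t/2) against the kernel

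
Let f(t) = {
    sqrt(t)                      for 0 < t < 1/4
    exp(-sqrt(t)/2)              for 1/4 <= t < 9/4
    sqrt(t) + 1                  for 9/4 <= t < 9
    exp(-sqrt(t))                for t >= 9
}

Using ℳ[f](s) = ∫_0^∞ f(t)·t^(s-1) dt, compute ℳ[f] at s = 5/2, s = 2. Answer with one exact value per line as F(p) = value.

back out the power substitution: t on [0, 1/2); exp(-t/2) on [1/2, 3/2); t + 1 on [3/2, 3); …
slice at 1/4, 9/4, 9, transform all 4 pieces, and sum them
between 0 and 1/4 the integrand is sqrt(t)·t^(s-1)
over [1/4, 9/4), the kernel integral of exp(-sqrt(t)/2) enters the sum
the [9/4, 9) slice contributes ∫ (sqrt(t) + 1)·t^(s-1) dt
for t in [9, ∞): the term is ∫ exp(-sqrt(t))·t^(s-1)

F(5/2) = -12993*exp(-3/4)/4 + 786*exp(-3) + 80009/240 + 7889*exp(-1/4)/4
F(2) = -807*exp(-3/4)/2 + 156*exp(-3) + 21143/160 + 493*exp(-1/4)/2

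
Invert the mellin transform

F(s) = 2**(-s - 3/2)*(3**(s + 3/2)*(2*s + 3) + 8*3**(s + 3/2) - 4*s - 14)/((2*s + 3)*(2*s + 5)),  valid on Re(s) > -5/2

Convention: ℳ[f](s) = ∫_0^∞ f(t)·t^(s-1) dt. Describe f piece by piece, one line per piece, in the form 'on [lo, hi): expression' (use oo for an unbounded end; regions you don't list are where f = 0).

on [0, 1/2): t**(5/2)
on [1/2, 3/2): t**(3/2)*(2 - t)

back out the shared t-power: t**(3/2) on [0, 1/2); sqrt(t)*(2 - t) on [1/2, 3/2)
undo the shared t-power: t on [0, 1/2); 2 - t on [1/2, 3/2)
split f at 1/2: ℳ[f](s) collects 2 kernel integrals
[0, 1/2) adds the kernel integral of t**(5/2)
segment 1/2 to 3/2 holds t**(3/2)*(2 - t); add its integral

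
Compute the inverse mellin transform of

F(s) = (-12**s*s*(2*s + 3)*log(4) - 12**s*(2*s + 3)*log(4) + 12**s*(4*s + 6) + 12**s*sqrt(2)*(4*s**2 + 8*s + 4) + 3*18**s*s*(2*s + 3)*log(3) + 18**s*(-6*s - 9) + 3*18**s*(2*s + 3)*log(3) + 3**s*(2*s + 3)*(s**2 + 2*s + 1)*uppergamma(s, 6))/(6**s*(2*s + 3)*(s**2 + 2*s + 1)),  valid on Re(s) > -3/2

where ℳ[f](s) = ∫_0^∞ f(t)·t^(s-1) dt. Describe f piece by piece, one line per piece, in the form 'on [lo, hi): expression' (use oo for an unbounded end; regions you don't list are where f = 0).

linearity at 2, 3 turns ℳ[f](s) into 3 summed integrals
between 0 and 2 the integrand is t**(3/2)·t^(s-1)
the [2, 3) slice contributes ∫ t*log(t)·t^(s-1) dt
on [3, ∞) integrate f = exp(-2*t) against the kernel

on [0, 2): t**(3/2)
on [2, 3): t*log(t)
on [3, oo): exp(-2*t)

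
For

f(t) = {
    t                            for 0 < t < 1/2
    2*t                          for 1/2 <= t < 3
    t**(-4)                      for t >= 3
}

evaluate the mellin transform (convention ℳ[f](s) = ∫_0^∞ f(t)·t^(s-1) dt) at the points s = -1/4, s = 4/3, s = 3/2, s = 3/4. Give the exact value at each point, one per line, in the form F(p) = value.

F(-1/4) = -2*2**(1/4)/3 + 11020*3**(3/4)/4131
F(4/3) = 2**(2/3)*(-54 + 3895*6**(1/3))/1008
F(3/2) = sqrt(2)*(-27 + 1948*sqrt(6))/540
F(3/4) = 2**(1/4)*(-1053 + 12650*6**(3/4))/7371

decompose at 1/2, 3; ℳ[f](s) sums the 3 pieces' integrals
the [0, 1/2) slice contributes ∫ t·t^(s-1) dt
∫ over [1/2, 3) of 2*t·t^(s-1) joins the sum
over [3, ∞), the kernel integral of t**(-4) enters the sum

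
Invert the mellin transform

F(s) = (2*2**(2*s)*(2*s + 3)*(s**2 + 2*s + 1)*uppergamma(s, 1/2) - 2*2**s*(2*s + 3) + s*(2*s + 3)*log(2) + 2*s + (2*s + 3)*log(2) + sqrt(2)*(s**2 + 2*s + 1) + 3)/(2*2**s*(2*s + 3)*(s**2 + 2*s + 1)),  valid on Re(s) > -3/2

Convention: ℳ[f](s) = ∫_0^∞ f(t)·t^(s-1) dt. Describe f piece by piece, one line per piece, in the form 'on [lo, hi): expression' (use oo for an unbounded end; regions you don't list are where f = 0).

f breaks at 1/2, 1 into 3 integrals to sum
[0, 1/2) adds the kernel integral of t**(3/2)
∫ t*log(t)·t^(s-1) over [1/2, 1)
∫ exp(-t/2)·t^(s-1) over [1, ∞)

on [0, 1/2): t**(3/2)
on [1/2, 1): t*log(t)
on [1, oo): exp(-t/2)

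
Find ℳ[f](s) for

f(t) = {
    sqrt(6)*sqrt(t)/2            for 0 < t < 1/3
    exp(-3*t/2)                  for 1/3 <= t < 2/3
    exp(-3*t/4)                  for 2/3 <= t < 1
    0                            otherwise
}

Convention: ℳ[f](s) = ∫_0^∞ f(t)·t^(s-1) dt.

(2**s*(2*s + 1)*uppergamma(s, 1/2) - 2**s*(2*s + 1)*uppergamma(s, 1) + 4**s*(2*s + 1)*uppergamma(s, 1/2) - 4**s*(2*s + 1)*uppergamma(s, 3/4) + sqrt(2))/(3**s*(2*s + 1))
  Re(s) > -1/2

back out the common scale on t: sqrt(t) on [0, 1/2); exp(-t) on [1/2, 1); exp(-t/2) on [1, 3/2)
treat the 3 regions marked off by 1/3, 2/3 separately and sum
on [0, 1/3): add ∫ sqrt(6)*sqrt(t)/2·t^(s-1) dt
∫ over [1/3, 2/3) of exp(-3*t/2)·t^(s-1) joins the sum
on [2/3, 1): add ∫ exp(-3*t/4)·t^(s-1) dt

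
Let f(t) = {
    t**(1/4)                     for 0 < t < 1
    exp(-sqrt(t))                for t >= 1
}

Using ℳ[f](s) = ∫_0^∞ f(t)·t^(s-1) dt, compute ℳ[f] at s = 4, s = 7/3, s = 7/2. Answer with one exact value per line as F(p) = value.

F(4) = 4/17 + 27400*exp(-1)
F(7/3) = 12/31 + 2*uppergamma(14/3, 1)
F(7/2) = 4/15 + 3914*exp(-1)

the power substitution comes off first: sqrt(t) on [0, 1); exp(-t) on [1, ∞)
cuts at 1: linearity sums the 2 kernel integrals
over [0, 1), the kernel integral of t**(1/4) enters the sum
for t in [1, ∞): the term is ∫ exp(-sqrt(t))·t^(s-1)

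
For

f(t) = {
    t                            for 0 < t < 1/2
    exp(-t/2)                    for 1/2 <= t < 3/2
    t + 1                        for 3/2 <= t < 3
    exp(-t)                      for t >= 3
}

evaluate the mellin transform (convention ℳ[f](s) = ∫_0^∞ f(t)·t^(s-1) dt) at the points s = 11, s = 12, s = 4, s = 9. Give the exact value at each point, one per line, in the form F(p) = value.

linearity at 1/2, 3/2, 3 turns ℳ[f](s) into 4 summed integrals
segment [0, 1/2) carries t; integrate it
[1/2, 3/2) adds the kernel integral of exp(-t/2)
on [3/2, 3): add ∫ (t + 1)·t^(s-1) dt
between 3 and ∞ the integrand is exp(-t)·t^(s-1)

F(11) = -8055338729409*exp(-3/4)/512 + 4080204709/67584 + 72865089*exp(-3) + 4885809916361*exp(-1/4)/512
F(12) = -354434904271143*exp(-3/4)/1024 + 35548619933/212992 + 801693126*exp(-3) + 214975636319885*exp(-1/4)/1024
F(4) = -807*exp(-3/4)/4 + 78*exp(-3) + 21143/320 + 493*exp(-1/4)/4
F(9) = -5593984641*exp(-3/4)/128 + 20689567/2560 + 806769*exp(-3) + 3392923553*exp(-1/4)/128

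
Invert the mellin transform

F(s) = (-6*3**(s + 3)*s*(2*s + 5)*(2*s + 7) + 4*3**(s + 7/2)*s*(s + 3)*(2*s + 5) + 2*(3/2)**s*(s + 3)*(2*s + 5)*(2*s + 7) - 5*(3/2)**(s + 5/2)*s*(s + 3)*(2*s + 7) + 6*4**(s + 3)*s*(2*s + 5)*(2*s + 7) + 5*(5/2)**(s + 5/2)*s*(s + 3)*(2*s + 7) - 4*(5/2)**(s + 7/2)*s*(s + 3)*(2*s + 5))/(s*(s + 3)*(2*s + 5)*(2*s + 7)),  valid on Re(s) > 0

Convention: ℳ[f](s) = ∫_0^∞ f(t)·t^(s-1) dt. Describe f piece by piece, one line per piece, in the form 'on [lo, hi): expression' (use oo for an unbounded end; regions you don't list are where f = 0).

on [0, 3/2): 2
on [3/2, 5/2): 5*t**(5/2)/2
on [5/2, 3): 2*t**(7/2)
on [3, 4): 6*t**3

summing 4 kernel integrals split by 3/2, 5/2, 3 yields ℳ[f](s)
for t in [0, 3/2): the term is ∫ 2·t^(s-1)
over [3/2, 5/2), the kernel integral of 5*t**(5/2)/2 enters the sum
on [5/2, 3): add ∫ 2*t**(7/2)·t^(s-1) dt
segment 3 to 4 holds 6*t**3; add its integral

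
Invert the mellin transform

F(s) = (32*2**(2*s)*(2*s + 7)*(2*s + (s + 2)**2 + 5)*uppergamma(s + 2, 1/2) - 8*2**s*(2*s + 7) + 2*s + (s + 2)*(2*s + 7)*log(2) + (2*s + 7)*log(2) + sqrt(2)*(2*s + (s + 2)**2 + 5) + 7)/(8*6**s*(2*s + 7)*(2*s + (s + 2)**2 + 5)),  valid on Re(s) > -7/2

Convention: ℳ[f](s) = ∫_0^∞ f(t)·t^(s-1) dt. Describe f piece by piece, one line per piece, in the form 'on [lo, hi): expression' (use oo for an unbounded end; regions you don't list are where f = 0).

peel off the common scale on t: t**(7/2) on [0, 1/2); t**3*log(t) on [1/2, 1); t**2*exp(-t/2) on [1, ∞)
reversing the shared t-power: t**(3/2) on [0, 1/2); t*log(t) on [1/2, 1); exp(-t/2) on [1, ∞)
f breaks at 1/6, 1/3 into 3 integrals to sum
∫ 27*sqrt(3)*t**(7/2)·t^(s-1) over [0, 1/6)
∫ 27*t**3*log(3*t)·t^(s-1) over [1/6, 1/3)
the [1/3, ∞) slice contributes ∫ 9*t**2*exp(-3*t/2)·t^(s-1) dt

on [0, 1/6): 27*sqrt(3)*t**(7/2)
on [1/6, 1/3): 27*t**3*log(3*t)
on [1/3, oo): 9*t**2*exp(-3*t/2)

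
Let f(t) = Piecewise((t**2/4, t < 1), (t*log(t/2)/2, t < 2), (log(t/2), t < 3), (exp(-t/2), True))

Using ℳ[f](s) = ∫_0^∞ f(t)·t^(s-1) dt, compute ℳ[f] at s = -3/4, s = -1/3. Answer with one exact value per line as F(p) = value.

the common scale on t comes off first: t**2 on [0, 1/2); t*log(t) on [1/2, 1); log(t) on [1, 3/2); …
f breaks at 1, 2, 3 into 4 integrals to sum
between 0 and 1 the integrand is t**2/4·t^(s-1)
piece [1, 2): integrate t*log(t/2)/2 against the kernel
for t in [2, 3): the term is ∫ log(t/2)·t^(s-1)
segment [3, ∞) carries exp(-t/2); integrate it

F(-3/4) = -64*2**(1/4)/9 - 16*3**(1/4)/27 + 2**(1/4)*uppergamma(-3/4, 3/2)/2 + log(2**(4*3**(1/4)/9 + 2)/3**(4*3**(1/4)/9)) + 41/5
F(-1/3) = -3*3**(2/3) + log(2**(3/4 + 3**(2/3))/3**(3**(2/3))) + 2**(2/3)*uppergamma(-1/3, 3/2)/2 + 51/40 + 27*2**(2/3)/8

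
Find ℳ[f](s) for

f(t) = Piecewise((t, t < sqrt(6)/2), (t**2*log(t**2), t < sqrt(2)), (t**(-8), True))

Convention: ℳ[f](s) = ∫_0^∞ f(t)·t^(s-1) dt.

(sqrt(2)/2)**s*(32*2**s*s*(s - 8)*(s + 1)*log(2) - 64*2**s*(s - 8)*(s + 1) + 64*2**s*(s - 8)*(s + 1)*log(2) - 2**s*(s + 1)*(s**2 + 4*s + 4) + 3**(s/2)*s*(s - 8)*(s + 1)*(-24*log(3) + 24*log(2)) + 3**(s/2)*(s - 8)*(s + 1)*(-48*log(3) + 48*log(2)) + 48*3**(s/2)*(s - 8)*(s + 1) + 8*3**(s/2)*sqrt(6)*(s - 8)*(s**2 + 4*s + 4))/(16*(s - 8)*(s + 1)*(s**2 + 4*s + 4))
  -1 < Re(s) < 8

remove the power substitution first: sqrt(t) on [0, 3/2); t*log(t) on [3/2, 2); t**(-4) on [2, ∞)
treat the 3 regions marked off by sqrt(6)/2, sqrt(2) separately and sum
segment [0, sqrt(6)/2) carries t; integrate it
segment [sqrt(6)/2, sqrt(2)) carries t**2*log(t**2); integrate it
segment sqrt(2) to ∞ holds t**(-8); add its integral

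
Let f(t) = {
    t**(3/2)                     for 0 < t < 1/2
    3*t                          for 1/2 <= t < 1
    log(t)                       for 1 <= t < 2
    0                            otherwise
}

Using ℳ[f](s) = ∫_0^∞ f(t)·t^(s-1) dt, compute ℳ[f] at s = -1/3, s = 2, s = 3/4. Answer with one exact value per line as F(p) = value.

f breaks at 1/2, 1 into 3 integrals to sum
on [0, 1/2): add ∫ t**(3/2)·t^(s-1) dt
the [1/2, 1) slice contributes ∫ 3*t·t^(s-1) dt
the [1, 2) slice contributes ∫ log(t)·t^(s-1) dt

F(-1/3) = -9*2**(2/3)/2 - 9*2**(1/3)/4 - 3*2**(2/3)*log(2)/2 + 3*2**(5/6)/14 + 27/2
F(2) = sqrt(2)/56 + 1/8 + log(4)
F(3/4) = -31*2**(3/4)/18 - 3*2**(1/4)/7 + 4*2**(3/4)*log(2)/3 + 220/63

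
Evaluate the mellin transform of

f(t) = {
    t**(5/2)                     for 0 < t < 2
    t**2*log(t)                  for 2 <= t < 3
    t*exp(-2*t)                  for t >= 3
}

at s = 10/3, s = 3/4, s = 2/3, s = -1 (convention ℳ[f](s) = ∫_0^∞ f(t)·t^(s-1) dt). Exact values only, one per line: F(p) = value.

reversing the shared t-power: t**(3/2) on [0, 2); t*log(t) on [2, 3); exp(-2*t) on [3, ∞)
integrate the 3 segments split at 2, 3, then add the results
on [0, 2) integrate f = t**(5/2) against the kernel
piece [2, 3): integrate t**2*log(t) against the kernel
for t in [3, ∞): the term is ∫ t*exp(-2*t)·t^(s-1)

F(10/3) = -2187*3**(1/3)/256 + 2**(2/3)*uppergamma(13/3, 6)/32 + 9*2**(1/3)/8 + 192*2**(5/6)/35 + log(3**(729*3**(1/3)/16)/2**(6*2**(1/3)))
F(3/4) = -144*3**(3/4)/121 - 16*2**(3/4)*log(2)/11 + 2**(1/4)*uppergamma(7/4, 6)/4 + 64*2**(3/4)/121 + 32*2**(1/4)/13 + 36*3**(3/4)*log(3)/11
F(2/3) = -81*3**(2/3)/64 - 3*2**(2/3)*log(2)/2 + 2**(1/3)*uppergamma(5/3, 6)/4 + 9*2**(2/3)/16 + 48*2**(1/6)/19 + 27*3**(2/3)*log(3)/8
F(-1) = -1 - Ei(-6) + 4*sqrt(2)/3 + log(27/4)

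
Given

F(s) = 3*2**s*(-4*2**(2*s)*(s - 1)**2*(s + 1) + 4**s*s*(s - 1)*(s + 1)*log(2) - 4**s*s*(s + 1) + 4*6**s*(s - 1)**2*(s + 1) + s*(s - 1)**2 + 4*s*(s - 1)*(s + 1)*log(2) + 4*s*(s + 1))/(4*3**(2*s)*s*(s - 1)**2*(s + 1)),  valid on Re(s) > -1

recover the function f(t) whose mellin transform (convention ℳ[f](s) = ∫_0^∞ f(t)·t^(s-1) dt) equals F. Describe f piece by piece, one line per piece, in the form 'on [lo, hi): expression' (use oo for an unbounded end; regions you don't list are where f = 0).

on [0, 2/9): 27*t/8
on [2/9, 8/9): 2*log(9*t/4)/(3*t)
on [8/9, 4/3): 3

remove the common scale on t first: 9*t/4 on [0, 1/3); log(3*t/2)/t on [1/3, 4/3); 3 on [4/3, 2)
strip the shared t-power: 9*t**2/4 on [0, 1/3); log(3*t/2) on [1/3, 4/3); 3*t on [4/3, 2)
strip the common scale on t: t**2 on [0, 1/2); log(t) on [1/2, 2); 2*t on [2, 3)
breakpoints 2/9, 8/9: one integral from each of the 3 segments
∫ 27*t/8·t^(s-1) over [0, 2/9)
on [2/9, 8/9) integrate f = 2*log(9*t/4)/(3*t) against the kernel
the [8/9, 4/3) slice contributes ∫ 3·t^(s-1) dt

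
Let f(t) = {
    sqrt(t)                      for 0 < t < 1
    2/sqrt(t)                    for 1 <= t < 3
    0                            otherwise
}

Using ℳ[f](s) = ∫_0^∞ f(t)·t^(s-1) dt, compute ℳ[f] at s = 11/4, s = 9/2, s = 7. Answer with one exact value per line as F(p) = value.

F(11/4) = -68/117 + 8*3**(1/4)
F(9/2) = 201/5
F(7) = -34/195 + 2916*sqrt(3)/13

peel off the shared t-power: t**(3/2) on [0, 1); 2*sqrt(t) on [1, 3)
integrate the 2 segments split at 1, then add the results
over [0, 1), the kernel integral of sqrt(t) enters the sum
on [1, 3): add ∫ 2/sqrt(t)·t^(s-1) dt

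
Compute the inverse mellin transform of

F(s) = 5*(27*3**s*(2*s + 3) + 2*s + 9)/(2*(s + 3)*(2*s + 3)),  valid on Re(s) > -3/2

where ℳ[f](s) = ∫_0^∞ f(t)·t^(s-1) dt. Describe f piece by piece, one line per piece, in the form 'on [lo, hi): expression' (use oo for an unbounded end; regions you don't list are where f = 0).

on [0, 1): 5*t**(3/2)
on [1, 3): 5*t**3/2

treat the 2 regions marked off by 1 separately and sum
the [0, 1) slice contributes ∫ 5*t**(3/2)·t^(s-1) dt
between 1 and 3 the integrand is 5*t**3/2·t^(s-1)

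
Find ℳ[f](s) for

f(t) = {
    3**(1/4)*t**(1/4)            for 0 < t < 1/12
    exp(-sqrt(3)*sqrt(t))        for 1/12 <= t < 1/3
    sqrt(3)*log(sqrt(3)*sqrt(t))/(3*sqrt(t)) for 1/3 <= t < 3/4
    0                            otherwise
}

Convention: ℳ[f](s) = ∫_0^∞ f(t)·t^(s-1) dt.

2*(3*2**(2*s)*(4*s + 1)*(4*s**2 - 4*s + 1)*uppergamma(2*s, 1/2) - 3*2**(2*s)*(4*s + 1)*(4*s**2 - 4*s + 1)*uppergamma(2*s, 1) + 3*2**(2*s)*(4*s + 1) + 9**s*s*(4*s + 1)*(-4*log(2) + 4*log(3)) - 2*9**s*(4*s + 1) + 9**s*(4*s + 1)*(-2*log(3) + 2*log(2)) + 3*sqrt(2)*(4*s**2 - 4*s + 1))/(3*12**s*(4*s + 1)*(4*s**2 - 4*s + 1))
  Re(s) > -1/4

invert the common scale on t to get t**(1/4) on [0, 1/4); exp(-sqrt(t)) on [1/4, 1); log(sqrt(t))/sqrt(t) on [1, 9/4)
reversing the power substitution: sqrt(t) on [0, 1/2); exp(-t) on [1/2, 1); log(t)/t on [1, 3/2)
f breaks at 1/12, 1/3 into 3 integrals to sum
on [0, 1/12) integrate f = 3**(1/4)*t**(1/4) against the kernel
on [1/12, 1/3): add ∫ exp(-sqrt(3)*sqrt(t))·t^(s-1) dt
∫ sqrt(3)*log(sqrt(3)*sqrt(t))/(3*sqrt(t))·t^(s-1) over [1/3, 3/4)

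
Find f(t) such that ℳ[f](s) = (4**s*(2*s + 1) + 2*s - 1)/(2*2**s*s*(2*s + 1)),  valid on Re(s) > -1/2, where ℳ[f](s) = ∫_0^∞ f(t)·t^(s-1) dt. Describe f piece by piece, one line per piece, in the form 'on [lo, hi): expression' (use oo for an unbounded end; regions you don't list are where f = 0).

on [0, 1/2): sqrt(2)*sqrt(t)
on [1/2, 2): 1/2

remove the common scale on t first: sqrt(t) on [0, 1); 1/2 on [1, 4)
invert the power substitution to get t on [0, 1); 1/2 on [1, 2)
slice at 1/2, transform all 2 pieces, and sum them
segment 0 to 1/2 holds sqrt(2)*sqrt(t); add its integral
over [1/2, 2), the kernel integral of 1/2 enters the sum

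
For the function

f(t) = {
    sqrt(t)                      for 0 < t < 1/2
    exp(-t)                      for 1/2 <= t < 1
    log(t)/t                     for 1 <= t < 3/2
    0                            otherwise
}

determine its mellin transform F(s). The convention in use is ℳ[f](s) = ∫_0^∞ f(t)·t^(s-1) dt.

decompose at 1/2, 1; ℳ[f](s) sums the 3 pieces' integrals
segment [0, 1/2) carries sqrt(t); integrate it
for t in [1/2, 1): the term is ∫ exp(-t)·t^(s-1)
on [1, 3/2) integrate f = log(t)/t against the kernel

(3*2**s*(2*s + 1)*(s**2 - 2*s + 1)*uppergamma(s, 1/2) - 3*2**s*(2*s + 1)*(s**2 - 2*s + 1)*uppergamma(s, 1) + 3*2**s*(2*s + 1) + 3**s*s*(2*s + 1)*(-2*log(2) + 2*log(3)) - 2*3**s*(2*s + 1) + 3**s*(2*s + 1)*(-2*log(3) + 2*log(2)) + 3*sqrt(2)*(s**2 - 2*s + 1))/(3*2**s*(2*s + 1)*(s**2 - 2*s + 1))
  Re(s) > -1/2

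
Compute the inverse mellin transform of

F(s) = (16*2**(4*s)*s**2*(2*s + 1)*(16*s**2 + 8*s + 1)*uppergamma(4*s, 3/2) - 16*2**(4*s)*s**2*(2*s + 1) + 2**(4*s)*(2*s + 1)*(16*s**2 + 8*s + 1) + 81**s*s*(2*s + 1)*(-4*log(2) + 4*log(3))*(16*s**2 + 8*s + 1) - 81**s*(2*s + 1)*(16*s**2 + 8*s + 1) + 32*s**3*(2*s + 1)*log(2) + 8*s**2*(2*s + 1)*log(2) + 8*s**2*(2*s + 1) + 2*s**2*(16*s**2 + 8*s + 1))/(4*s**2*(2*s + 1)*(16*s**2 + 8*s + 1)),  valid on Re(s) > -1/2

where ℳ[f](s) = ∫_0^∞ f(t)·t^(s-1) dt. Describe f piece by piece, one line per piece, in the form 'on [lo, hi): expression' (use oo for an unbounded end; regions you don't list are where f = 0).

remove the power substitution first: t/4 on [0, 1); sqrt(t)*log(sqrt(t)/2)/2 on [1, 4); log(sqrt(t)/2) on [4, 9); …
invert the power substitution to get t**2/4 on [0, 1); t*log(t/2)/2 on [1, 2); log(t/2) on [2, 3); …
strip the common scale on t: t**2 on [0, 1/2); t*log(t) on [1/2, 1); log(t) on [1, 3/2); …
summing 4 kernel integrals split by 1, 16, 81 yields ℳ[f](s)
piece [0, 1): integrate sqrt(t)/4 against the kernel
segment [1, 16) carries t**(1/4)*log(t**(1/4)/2)/2; integrate it
segment [16, 81) carries log(t**(1/4)/2); integrate it
the [81, ∞) slice contributes ∫ exp(-t**(1/4)/2)·t^(s-1) dt

on [0, 1): sqrt(t)/4
on [1, 16): t**(1/4)*log(t**(1/4)/2)/2
on [16, 81): log(t**(1/4)/2)
on [81, oo): exp(-t**(1/4)/2)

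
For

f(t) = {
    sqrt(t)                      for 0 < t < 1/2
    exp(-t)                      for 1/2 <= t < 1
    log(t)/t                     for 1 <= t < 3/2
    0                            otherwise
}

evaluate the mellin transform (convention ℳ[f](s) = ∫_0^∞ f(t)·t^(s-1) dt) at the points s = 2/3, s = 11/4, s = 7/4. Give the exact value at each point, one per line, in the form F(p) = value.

the 3 pieces separated at 1/2, 1 each add one integral
over [0, 1/2), the kernel integral of sqrt(t) enters the sum
∫ exp(-t)·t^(s-1) over [1/2, 1)
between 1 and 3/2 the integrand is log(t)/t·t^(s-1)

F(2/3) = -3*2**(1/3)*3**(2/3) + log(2**(2**(1/3)*3**(2/3))/3**(2**(1/3)*3**(2/3))) - uppergamma(2/3, 1) + 3*2**(5/6)/14 + uppergamma(2/3, 1/2) + 9
F(11/4) = -uppergamma(11/4, 1) - 12*2**(1/4)*3**(3/4)/49 + 2**(3/4)/52 + 16/49 + log(3**(3*2**(1/4)*3**(3/4)/7)/2**(3*2**(1/4)*3**(3/4)/7)) + uppergamma(11/4, 1/2)
F(7/4) = -8*2**(1/4)*3**(3/4)/9 - uppergamma(7/4, 1) + 2**(3/4)/18 + log(3**(2*2**(1/4)*3**(3/4)/3)/2**(2*2**(1/4)*3**(3/4)/3)) + uppergamma(7/4, 1/2) + 16/9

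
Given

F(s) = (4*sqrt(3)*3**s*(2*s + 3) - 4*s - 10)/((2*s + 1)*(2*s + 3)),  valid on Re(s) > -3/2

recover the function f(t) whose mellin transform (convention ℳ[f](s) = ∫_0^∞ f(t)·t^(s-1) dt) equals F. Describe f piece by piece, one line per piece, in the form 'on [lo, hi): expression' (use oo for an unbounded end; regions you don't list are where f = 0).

decompose at 1; ℳ[f](s) sums the 2 pieces' integrals
∫ over [0, 1) of t**(3/2)·t^(s-1) joins the sum
on [1, 3) integrate f = 2*sqrt(t) against the kernel

on [0, 1): t**(3/2)
on [1, 3): 2*sqrt(t)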